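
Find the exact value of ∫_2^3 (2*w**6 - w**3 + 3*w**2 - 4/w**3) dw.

By the power rule, an antiderivative is F(w) = 2*w**7/7 - w**4/4 + w**3 + 2/w**2.
Then F(3) - F(2) = (159221/252) - (575/14) = 148871/252.

148871/252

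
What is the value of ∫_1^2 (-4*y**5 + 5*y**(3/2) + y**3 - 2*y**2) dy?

By the power rule, an antiderivative is F(y) = -2*y**6/3 + 2*y**(5/2) + y**4/4 - 2*y**3/3.
Then F(2) - F(1) = (-44 + 8*sqrt(2)) - (11/12) = -539/12 + 8*sqrt(2).

-539/12 + 8*sqrt(2)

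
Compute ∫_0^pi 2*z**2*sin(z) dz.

-8 + 2*pi**2

Integrate by parts twice (u = z^2, dv = 2*sin(z) dz).
An antiderivative is F(z) = -2*z**2*cos(z) + 4*z*sin(z) + 4*cos(z).
Then F(pi) - F(0) = (-4 + 2*pi**2) - (4) = -8 + 2*pi**2.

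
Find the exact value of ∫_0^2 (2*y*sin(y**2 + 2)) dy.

Let u = y**2 + 2, so du = 2*y dy. When y = 0, u = 2; when y = 2, u = 6.
The integral becomes ∫ sin(u) du from 2 to 6, with antiderivative -cos(u).
Back in y: F(y) = -cos(y**2 + 2).
Then F(2) - F(0) = (-cos(6)) - (-cos(2)) = -cos(6) + cos(2).

-cos(6) + cos(2)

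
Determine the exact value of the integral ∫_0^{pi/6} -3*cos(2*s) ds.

An antiderivative is F(s) = -3*sin(2*s)/2.
Then F(pi/6) - F(0) = (-3*sqrt(3)/4) - (0) = -3*sqrt(3)/4.

-3*sqrt(3)/4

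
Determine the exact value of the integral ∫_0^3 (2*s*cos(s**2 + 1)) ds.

Let u = s**2 + 1, so du = 2*s ds. When s = 0, u = 1; when s = 3, u = 10.
The integral becomes ∫ cos(u) du from 1 to 10, with antiderivative sin(u).
Back in s: F(s) = sin(s**2 + 1).
Then F(3) - F(0) = (sin(10)) - (sin(1)) = -sin(1) + sin(10).

-sin(1) + sin(10)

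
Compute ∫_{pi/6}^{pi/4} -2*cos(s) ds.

An antiderivative is F(s) = -2*sin(s).
Then F(pi/4) - F(pi/6) = (-sqrt(2)) - (-1) = 1 - sqrt(2).

1 - sqrt(2)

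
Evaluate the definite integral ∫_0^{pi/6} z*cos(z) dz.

-1 + pi/12 + sqrt(3)/2

Integrate by parts once (u = z, dv = cos(z) dz).
An antiderivative is F(z) = z*sin(z) + cos(z).
Then F(pi/6) - F(0) = (pi/12 + sqrt(3)/2) - (1) = -1 + pi/12 + sqrt(3)/2.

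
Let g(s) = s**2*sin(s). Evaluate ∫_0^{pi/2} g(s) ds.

Integrate by parts twice (u = s^2, dv = sin(s) ds).
An antiderivative is F(s) = -s**2*cos(s) + 2*s*sin(s) + 2*cos(s).
Then F(pi/2) - F(0) = (pi) - (2) = -2 + pi.

-2 + pi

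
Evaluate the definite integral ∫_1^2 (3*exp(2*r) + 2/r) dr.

-3*exp(2)/2 + log(4) + 3*exp(4)/2

An antiderivative is F(r) = 3*exp(2*r)/2 + 2*log(r).
Then F(2) - F(1) = (log(4) + 3*exp(4)/2) - (3*exp(2)/2) = -3*exp(2)/2 + log(4) + 3*exp(4)/2.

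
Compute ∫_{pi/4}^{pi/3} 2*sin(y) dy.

An antiderivative is F(y) = -2*cos(y).
Then F(pi/3) - F(pi/4) = (-1) - (-sqrt(2)) = -1 + sqrt(2).

-1 + sqrt(2)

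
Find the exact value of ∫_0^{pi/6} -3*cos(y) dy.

-3/2

An antiderivative is F(y) = -3*sin(y).
Then F(pi/6) - F(0) = (-3/2) - (0) = -3/2.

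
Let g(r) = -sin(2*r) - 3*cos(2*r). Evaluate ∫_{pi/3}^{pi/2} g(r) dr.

An antiderivative is F(r) = -3*sin(2*r)/2 + cos(2*r)/2.
Then F(pi/2) - F(pi/3) = (-1/2) - (-3*sqrt(3)/4 - 1/4) = -1/4 + 3*sqrt(3)/4.

-1/4 + 3*sqrt(3)/4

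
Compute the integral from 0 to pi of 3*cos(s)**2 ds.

Use the identity cos^2(s) = (1 + cos(2*s))/2.
An antiderivative is F(s) = 3*s/2 + 3*sin(2*s)/4.
Then F(pi) - F(0) = (3*pi/2) - (0) = 3*pi/2.

3*pi/2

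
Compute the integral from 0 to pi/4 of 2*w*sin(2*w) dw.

1/2

Integrate by parts once (u = w, dv = 2*sin(2*w) dw).
An antiderivative is F(w) = -w*cos(2*w) + sin(2*w)/2.
Then F(pi/4) - F(0) = (1/2) - (0) = 1/2.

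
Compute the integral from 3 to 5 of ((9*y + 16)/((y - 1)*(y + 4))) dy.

Factor the denominator: y**2 + 3*y - 4 = (y + 4)(y - 1).
Partial fractions: (9*y + 16)/((y - 1)*(y + 4)) = 4/(y + 4) + 5/(y - 1).
An antiderivative is F(y) = 5*log(y - 1) + 4*log(y + 4).
Then F(5) - F(3) = (10*log(2) + 8*log(3)) - (5*log(2) + 4*log(7)) = -4*log(7) + 5*log(2) + 8*log(3).

-4*log(7) + 5*log(2) + 8*log(3)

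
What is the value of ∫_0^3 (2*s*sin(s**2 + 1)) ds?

Let u = s**2 + 1, so du = 2*s ds. When s = 0, u = 1; when s = 3, u = 10.
The integral becomes ∫ sin(u) du from 1 to 10, with antiderivative -cos(u).
Back in s: F(s) = -cos(s**2 + 1).
Then F(3) - F(0) = (-cos(10)) - (-cos(1)) = cos(1) - cos(10).

cos(1) - cos(10)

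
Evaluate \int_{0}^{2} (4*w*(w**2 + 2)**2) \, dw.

416/3

Let u = w**2 + 2, so du = 2*w dw. When w = 0, u = 2; when w = 2, u = 6.
The integral becomes 2·∫ u**2 du from 2 to 6, with antiderivative 2*u**3/3.
Back in w: F(w) = 2*(w**2 + 2)**3/3.
Then F(2) - F(0) = (144) - (16/3) = 416/3.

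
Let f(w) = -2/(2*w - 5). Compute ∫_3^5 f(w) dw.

-log(5)

An antiderivative is F(w) = -log(2*w - 5).
Then F(5) - F(3) = (-log(5)) - (0) = -log(5).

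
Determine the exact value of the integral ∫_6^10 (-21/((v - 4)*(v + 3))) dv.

Factor the denominator: v**2 - v - 12 = (v + 3)(v - 4).
Partial fractions: -21/((v - 4)*(v + 3)) = 3/(v + 3) - 3/(v - 4).
An antiderivative is F(v) = -3*log(v - 4) + 3*log(v + 3).
Then F(10) - F(6) = (-3*log(3) - 3*log(2) + 3*log(13)) - (-3*log(2) + 6*log(3)) = -9*log(3) + 3*log(13).

-9*log(3) + 3*log(13)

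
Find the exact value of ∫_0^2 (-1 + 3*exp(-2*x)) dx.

(-exp(4) - 3)*exp(-4)/2

An antiderivative is F(x) = -x - 3*exp(-2*x)/2.
Then F(2) - F(0) = (-2 - 3*exp(-4)/2) - (-3/2) = (-exp(4) - 3)*exp(-4)/2.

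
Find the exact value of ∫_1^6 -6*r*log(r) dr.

-108*log(3) - 108*log(2) + 105/2

Integrate by parts once (u = ln r, dv = -6*r dr).
An antiderivative is F(r) = -3*r**2*(2*log(r) - 1)/2.
Then F(6) - F(1) = (-108*log(3) - 108*log(2) + 54) - (3/2) = -108*log(3) - 108*log(2) + 105/2.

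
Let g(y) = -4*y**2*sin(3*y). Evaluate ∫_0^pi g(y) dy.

16/27 - 4*pi**2/3

Integrate by parts twice (u = y^2, dv = -4*sin(3*y) dy).
An antiderivative is F(y) = 4*y**2*cos(3*y)/3 - 8*y*sin(3*y)/9 - 8*cos(3*y)/27.
Then F(pi) - F(0) = (8/27 - 4*pi**2/3) - (-8/27) = 16/27 - 4*pi**2/3.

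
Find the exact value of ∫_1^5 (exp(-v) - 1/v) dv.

An antiderivative is F(v) = -log(v) - exp(-v).
Then F(5) - F(1) = (-log(5) - exp(-5)) - (-exp(-1)) = -log(5) - exp(-5) + exp(-1).

-log(5) - exp(-5) + exp(-1)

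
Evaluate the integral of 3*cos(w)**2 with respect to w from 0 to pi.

3*pi/2

Use the identity cos^2(w) = (1 + cos(2*w))/2.
An antiderivative is F(w) = 3*w/2 + 3*sin(2*w)/4.
Then F(pi) - F(0) = (3*pi/2) - (0) = 3*pi/2.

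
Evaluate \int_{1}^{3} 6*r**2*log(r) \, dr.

-52/3 + 54*log(3)

Integrate by parts once (u = ln r, dv = 6*r**2 dr).
An antiderivative is F(r) = 2*r**3*(3*log(r) - 1)/3.
Then F(3) - F(1) = (-18 + 54*log(3)) - (-2/3) = -52/3 + 54*log(3).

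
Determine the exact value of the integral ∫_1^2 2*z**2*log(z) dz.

Integrate by parts once (u = ln z, dv = 2*z**2 dz).
An antiderivative is F(z) = 2*z**3*(3*log(z) - 1)/9.
Then F(2) - F(1) = (-16/9 + 16*log(2)/3) - (-2/9) = -14/9 + 16*log(2)/3.

-14/9 + 16*log(2)/3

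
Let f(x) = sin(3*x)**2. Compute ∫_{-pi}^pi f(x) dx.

Use the identity sin^2(3*x) = (1 - cos(6*x))/2.
An antiderivative is F(x) = x/2 - sin(6*x)/12.
Then F(pi) - F(-pi) = (pi/2) - (-pi/2) = pi.

pi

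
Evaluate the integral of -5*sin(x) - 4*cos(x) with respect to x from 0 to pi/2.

-9

An antiderivative is F(x) = -4*sin(x) + 5*cos(x).
Then F(pi/2) - F(0) = (-4) - (5) = -9.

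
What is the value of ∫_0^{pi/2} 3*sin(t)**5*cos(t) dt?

Let u = sin(t), so du = cos(t) dt. When t = 0, u = 0; when t = pi/2, u = 1.
The integral becomes 3·∫ u**5 du from 0 to 1, with antiderivative u**6/2.
Back in t: F(t) = sin(t)**6/2.
Then F(pi/2) - F(0) = (1/2) - (0) = 1/2.

1/2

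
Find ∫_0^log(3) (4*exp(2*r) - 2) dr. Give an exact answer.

An antiderivative is F(r) = 2*exp(2*r) - 2*r.
Then F(log(3)) - F(0) = (18 - 2*log(3)) - (2) = 16 - 2*log(3).

16 - 2*log(3)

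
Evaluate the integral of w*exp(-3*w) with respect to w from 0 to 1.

Integrate by parts once (u = w, dv = exp(-3*w) dw).
An antiderivative is F(w) = (-3*w - 1)*exp(-3*w)/9.
Then F(1) - F(0) = (-4*exp(-3)/9) - (-1/9) = (-4 + exp(3))*exp(-3)/9.

(-4 + exp(3))*exp(-3)/9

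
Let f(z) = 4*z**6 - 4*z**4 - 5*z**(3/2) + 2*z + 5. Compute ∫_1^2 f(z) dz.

2022/35 - 8*sqrt(2)

By the power rule, an antiderivative is F(z) = 4*z**7/7 - 2*z**(5/2) - 4*z**5/5 + z**2 + 5*z.
Then F(2) - F(1) = (2154/35 - 8*sqrt(2)) - (132/35) = 2022/35 - 8*sqrt(2).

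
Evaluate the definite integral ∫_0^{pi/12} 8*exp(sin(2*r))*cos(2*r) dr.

-4 + 4*exp(1/2)

Let u = sin(2*r), so du = 2*cos(2*r) dr. When r = 0, u = 0; when r = pi/12, u = 1/2.
The integral becomes 4·∫ exp(u) du from 0 to 1/2, with antiderivative 4*exp(u).
Back in r: F(r) = 4*exp(sin(2*r)).
Then F(pi/12) - F(0) = (4*exp(1/2)) - (4) = -4 + 4*exp(1/2).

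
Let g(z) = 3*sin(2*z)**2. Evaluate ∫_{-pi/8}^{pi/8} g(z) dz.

-3/4 + 3*pi/8

Use the identity sin^2(2*z) = (1 - cos(4*z))/2.
An antiderivative is F(z) = 3*z/2 - 3*sin(4*z)/8.
Then F(pi/8) - F(-pi/8) = (-3/8 + 3*pi/16) - (3/8 - 3*pi/16) = -3/4 + 3*pi/8.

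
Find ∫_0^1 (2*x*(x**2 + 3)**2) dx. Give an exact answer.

37/3

Let u = x**2 + 3, so du = 2*x dx. When x = 0, u = 3; when x = 1, u = 4.
The integral becomes ∫ u**2 du from 3 to 4, with antiderivative u**3/3.
Back in x: F(x) = (x**2 + 3)**3/3.
Then F(1) - F(0) = (64/3) - (9) = 37/3.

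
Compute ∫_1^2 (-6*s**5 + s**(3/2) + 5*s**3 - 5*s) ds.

-1043/20 + 8*sqrt(2)/5

By the power rule, an antiderivative is F(s) = -s**6 + 2*s**(5/2)/5 + 5*s**4/4 - 5*s**2/2.
Then F(2) - F(1) = (-54 + 8*sqrt(2)/5) - (-37/20) = -1043/20 + 8*sqrt(2)/5.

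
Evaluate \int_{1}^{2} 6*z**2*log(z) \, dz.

Integrate by parts once (u = ln z, dv = 6*z**2 dz).
An antiderivative is F(z) = 2*z**3*(3*log(z) - 1)/3.
Then F(2) - F(1) = (-16/3 + 16*log(2)) - (-2/3) = -14/3 + 16*log(2).

-14/3 + 16*log(2)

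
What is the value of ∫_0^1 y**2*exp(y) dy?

-2 + E

Integrate by parts twice (u = y^2, dv = exp(y) dy).
An antiderivative is F(y) = (y**2 - 2*y + 2)*exp(y).
Then F(1) - F(0) = (E) - (2) = -2 + E.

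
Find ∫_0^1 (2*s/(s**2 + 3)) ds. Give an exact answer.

Let u = s**2 + 3, so du = 2*s ds. When s = 0, u = 3; when s = 1, u = 4.
The integral becomes ∫ 1/u du from 3 to 4, with antiderivative log(u).
Back in s: F(s) = log(s**2 + 3).
Then F(1) - F(0) = (log(4)) - (log(3)) = log(4/3).

log(4/3)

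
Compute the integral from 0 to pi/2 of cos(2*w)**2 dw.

Use the identity cos^2(2*w) = (1 + cos(4*w))/2.
An antiderivative is F(w) = w/2 + sin(4*w)/8.
Then F(pi/2) - F(0) = (pi/4) - (0) = pi/4.

pi/4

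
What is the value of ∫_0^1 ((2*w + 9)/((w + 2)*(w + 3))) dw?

Factor the denominator: w**2 + 5*w + 6 = (w + 3)(w + 2).
Partial fractions: (2*w + 9)/((w + 2)*(w + 3)) = -3/(w + 3) + 5/(w + 2).
An antiderivative is F(w) = 5*log(w + 2) - 3*log(w + 3).
Then F(1) - F(0) = (-6*log(2) + 5*log(3)) - (log(32/27)) = -11*log(2) + 8*log(3).

-11*log(2) + 8*log(3)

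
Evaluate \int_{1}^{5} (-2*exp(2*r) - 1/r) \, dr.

-exp(10) - log(5) + exp(2)

An antiderivative is F(r) = -exp(2*r) - log(r).
Then F(5) - F(1) = (-exp(10) - log(5)) - (-exp(2)) = -exp(10) - log(5) + exp(2).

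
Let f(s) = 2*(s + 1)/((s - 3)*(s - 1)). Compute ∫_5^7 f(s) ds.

Factor the denominator: s**2 - 4*s + 3 = (s - 1)(s - 3).
Partial fractions: 2*(s + 1)/((s - 3)*(s - 1)) = -2/(s - 1) + 4/(s - 3).
An antiderivative is F(s) = 4*log(s - 3) - 2*log(s - 1).
Then F(7) - F(5) = (log(64/9)) - (0) = log(64/9).

log(64/9)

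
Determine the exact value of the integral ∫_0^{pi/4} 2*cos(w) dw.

sqrt(2)

An antiderivative is F(w) = 2*sin(w).
Then F(pi/4) - F(0) = (sqrt(2)) - (0) = sqrt(2).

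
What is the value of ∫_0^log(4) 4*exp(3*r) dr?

Let u = exp(r), so du = exp(r) dr. When r = 0, u = 1; when r = log(4), u = 4.
The integral becomes 4·∫ u**2 du from 1 to 4, with antiderivative 4*u**3/3.
Back in r: F(r) = 4*exp(3*r)/3.
Then F(log(4)) - F(0) = (256/3) - (4/3) = 84.

84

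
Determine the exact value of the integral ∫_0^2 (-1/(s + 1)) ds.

-log(3)

An antiderivative is F(s) = -log(s + 1).
Then F(2) - F(0) = (-log(3)) - (0) = -log(3).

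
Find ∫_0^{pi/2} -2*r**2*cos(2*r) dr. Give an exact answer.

Integrate by parts twice (u = r^2, dv = -2*cos(2*r) dr).
An antiderivative is F(r) = -r**2*sin(2*r) - r*cos(2*r) + sin(2*r)/2.
Then F(pi/2) - F(0) = (pi/2) - (0) = pi/2.

pi/2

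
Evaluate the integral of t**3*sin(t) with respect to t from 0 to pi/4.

sqrt(2)*(-384 - pi**3 + 12*pi**2 + 96*pi)/128

Integrate by parts 3 times (u = t^3, dv = sin(t) dt).
An antiderivative is F(t) = -t**3*cos(t) + 3*t**2*sin(t) + 6*t*cos(t) - 6*sin(t).
Then F(pi/4) - F(0) = (sqrt(2)*(-384 - pi**3 + 12*pi**2 + 96*pi)/128) - (0) = sqrt(2)*(-384 - pi**3 + 12*pi**2 + 96*pi)/128.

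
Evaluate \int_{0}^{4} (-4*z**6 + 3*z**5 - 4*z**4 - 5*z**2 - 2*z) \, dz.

By the power rule, an antiderivative is F(z) = -4*z**7/7 + z**6/2 - 4*z**5/5 - 5*z**3/3 - z**2.
Then F(4) - F(0) = (-866896/105) - (0) = -866896/105.

-866896/105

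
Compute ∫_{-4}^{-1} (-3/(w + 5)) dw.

-log(64)

An antiderivative is F(w) = -3*log(w + 5).
Then F(-1) - F(-4) = (-log(64)) - (0) = -log(64).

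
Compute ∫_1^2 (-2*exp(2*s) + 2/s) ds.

-exp(4) + log(4) + exp(2)

An antiderivative is F(s) = -exp(2*s) + 2*log(s).
Then F(2) - F(1) = (-exp(4) + log(4)) - (-exp(2)) = -exp(4) + log(4) + exp(2).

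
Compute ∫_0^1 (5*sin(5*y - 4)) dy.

cos(4) - cos(1)

Let u = 5*y - 4, so du = 5 dy. When y = 0, u = -4; when y = 1, u = 1.
The integral becomes ∫ sin(u) du from -4 to 1, with antiderivative -cos(u).
Back in y: F(y) = -cos(5*y - 4).
Then F(1) - F(0) = (-cos(1)) - (-cos(4)) = cos(4) - cos(1).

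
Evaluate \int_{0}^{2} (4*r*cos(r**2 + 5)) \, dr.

2*sin(9) - 2*sin(5)

Let u = r**2 + 5, so du = 2*r dr. When r = 0, u = 5; when r = 2, u = 9.
The integral becomes 2·∫ cos(u) du from 5 to 9, with antiderivative 2*sin(u).
Back in r: F(r) = 2*sin(r**2 + 5).
Then F(2) - F(0) = (2*sin(9)) - (2*sin(5)) = 2*sin(9) - 2*sin(5).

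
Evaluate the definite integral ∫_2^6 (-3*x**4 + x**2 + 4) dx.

-68416/15

By the power rule, an antiderivative is F(x) = -3*x**5/5 + x**3/3 + 4*x.
Then F(6) - F(2) = (-22848/5) - (-128/15) = -68416/15.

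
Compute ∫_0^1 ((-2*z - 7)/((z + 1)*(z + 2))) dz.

Factor the denominator: z**2 + 3*z + 2 = (z + 2)(z + 1).
Partial fractions: (-2*z - 7)/((z + 1)*(z + 2)) = 3/(z + 2) - 5/(z + 1).
An antiderivative is F(z) = -5*log(z + 1) + 3*log(z + 2).
Then F(1) - F(0) = (log(27/32)) - (log(8)) = -8*log(2) + 3*log(3).

-8*log(2) + 3*log(3)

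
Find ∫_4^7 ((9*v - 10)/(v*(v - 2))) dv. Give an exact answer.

Factor the denominator: v**2 - 2*v = v(v - 2).
Partial fractions: (9*v - 10)/(v*(v - 2)) = 5/v + 4/(v - 2).
An antiderivative is F(v) = 5*log(v) + 4*log(v - 2).
Then F(7) - F(4) = (4*log(5) + 5*log(7)) - (14*log(2)) = -14*log(2) + 4*log(5) + 5*log(7).

-14*log(2) + 4*log(5) + 5*log(7)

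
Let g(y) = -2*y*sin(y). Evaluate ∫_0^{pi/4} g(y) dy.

sqrt(2)*(-4 + pi)/4

Integrate by parts once (u = y, dv = -2*sin(y) dy).
An antiderivative is F(y) = 2*y*cos(y) - 2*sin(y).
Then F(pi/4) - F(0) = (sqrt(2)*(-4 + pi)/4) - (0) = sqrt(2)*(-4 + pi)/4.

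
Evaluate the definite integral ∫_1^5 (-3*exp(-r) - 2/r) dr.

An antiderivative is F(r) = -2*log(r) + 3*exp(-r).
Then F(5) - F(1) = (-2*log(5) + 3*exp(-5)) - (3*exp(-1)) = -2*log(5) - 3*exp(-1) + 3*exp(-5).

-2*log(5) - 3*exp(-1) + 3*exp(-5)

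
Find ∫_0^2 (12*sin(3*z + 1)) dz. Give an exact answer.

-4*cos(7) + 4*cos(1)

Let u = 3*z + 1, so du = 3 dz. When z = 0, u = 1; when z = 2, u = 7.
The integral becomes 4·∫ sin(u) du from 1 to 7, with antiderivative -4*cos(u).
Back in z: F(z) = -4*cos(3*z + 1).
Then F(2) - F(0) = (-4*cos(7)) - (-4*cos(1)) = -4*cos(7) + 4*cos(1).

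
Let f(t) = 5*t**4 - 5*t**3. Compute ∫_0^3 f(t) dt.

By the power rule, an antiderivative is F(t) = t**5 - 5*t**4/4.
Then F(3) - F(0) = (567/4) - (0) = 567/4.

567/4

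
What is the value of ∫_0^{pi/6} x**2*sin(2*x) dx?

-1/8 - pi**2/144 + sqrt(3)*pi/24

Integrate by parts twice (u = x^2, dv = sin(2*x) dx).
An antiderivative is F(x) = -x**2*cos(2*x)/2 + x*sin(2*x)/2 + cos(2*x)/4.
Then F(pi/6) - F(0) = (-pi**2/144 + 1/8 + sqrt(3)*pi/24) - (1/4) = -1/8 - pi**2/144 + sqrt(3)*pi/24.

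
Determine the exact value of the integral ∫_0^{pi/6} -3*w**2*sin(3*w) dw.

2/9 - pi/9

Integrate by parts twice (u = w^2, dv = -3*sin(3*w) dw).
An antiderivative is F(w) = w**2*cos(3*w) - 2*w*sin(3*w)/3 - 2*cos(3*w)/9.
Then F(pi/6) - F(0) = (-pi/9) - (-2/9) = 2/9 - pi/9.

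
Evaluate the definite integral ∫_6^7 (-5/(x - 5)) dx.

An antiderivative is F(x) = -5*log(x - 5).
Then F(7) - F(6) = (-log(32)) - (0) = -log(32).

-log(32)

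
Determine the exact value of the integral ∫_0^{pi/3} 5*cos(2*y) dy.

An antiderivative is F(y) = 5*sin(2*y)/2.
Then F(pi/3) - F(0) = (5*sqrt(3)/4) - (0) = 5*sqrt(3)/4.

5*sqrt(3)/4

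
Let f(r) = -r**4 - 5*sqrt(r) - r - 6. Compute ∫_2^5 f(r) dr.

-6471/10 - 50*sqrt(5)/3 + 20*sqrt(2)/3

By the power rule, an antiderivative is F(r) = -r**5/5 - 10*r**(3/2)/3 - r**2/2 - 6*r.
Then F(5) - F(2) = (-1335/2 - 50*sqrt(5)/3) - (-102/5 - 20*sqrt(2)/3) = -6471/10 - 50*sqrt(5)/3 + 20*sqrt(2)/3.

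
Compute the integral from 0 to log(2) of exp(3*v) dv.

7/3

Let u = exp(v), so du = exp(v) dv. When v = 0, u = 1; when v = log(2), u = 2.
The integral becomes ∫ u**2 du from 1 to 2, with antiderivative u**3/3.
Back in v: F(v) = exp(3*v)/3.
Then F(log(2)) - F(0) = (8/3) - (1/3) = 7/3.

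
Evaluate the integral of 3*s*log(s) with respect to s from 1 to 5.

Integrate by parts once (u = ln s, dv = 3*s ds).
An antiderivative is F(s) = 3*s**2*(2*log(s) - 1)/4.
Then F(5) - F(1) = (-75/4 + 75*log(5)/2) - (-3/4) = -18 + 75*log(5)/2.

-18 + 75*log(5)/2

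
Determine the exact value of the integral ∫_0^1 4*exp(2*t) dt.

An antiderivative is F(t) = 2*exp(2*t).
Then F(1) - F(0) = (2*exp(2)) - (2) = -2 + 2*exp(2).

-2 + 2*exp(2)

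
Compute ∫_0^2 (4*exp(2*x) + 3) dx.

An antiderivative is F(x) = 2*exp(2*x) + 3*x.
Then F(2) - F(0) = (6 + 2*exp(4)) - (2) = 4 + 2*exp(4).

4 + 2*exp(4)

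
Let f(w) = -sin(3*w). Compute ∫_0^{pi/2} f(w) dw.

An antiderivative is F(w) = cos(3*w)/3.
Then F(pi/2) - F(0) = (0) - (1/3) = -1/3.

-1/3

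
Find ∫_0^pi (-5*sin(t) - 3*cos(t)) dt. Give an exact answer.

An antiderivative is F(t) = -3*sin(t) + 5*cos(t).
Then F(pi) - F(0) = (-5) - (5) = -10.

-10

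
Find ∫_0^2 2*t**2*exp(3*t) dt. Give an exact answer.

Integrate by parts twice (u = t^2, dv = 2*exp(3*t) dt).
An antiderivative is F(t) = (18*t**2 - 12*t + 4)*exp(3*t)/27.
Then F(2) - F(0) = (52*exp(6)/27) - (4/27) = -4/27 + 52*exp(6)/27.

-4/27 + 52*exp(6)/27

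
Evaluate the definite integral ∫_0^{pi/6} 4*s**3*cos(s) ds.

Integrate by parts 3 times (u = s^3, dv = 4*cos(s) ds).
An antiderivative is F(s) = 4*s**3*sin(s) + 12*s**2*cos(s) - 24*s*sin(s) - 24*cos(s).
Then F(pi/6) - F(0) = (-12*sqrt(3) - 2*pi + pi**3/108 + sqrt(3)*pi**2/6) - (-24) = -12*sqrt(3) - 2*pi + pi**3/108 + sqrt(3)*pi**2/6 + 24.

-12*sqrt(3) - 2*pi + pi**3/108 + sqrt(3)*pi**2/6 + 24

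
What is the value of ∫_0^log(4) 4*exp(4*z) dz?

Let u = exp(z), so du = exp(z) dz. When z = 0, u = 1; when z = log(4), u = 4.
The integral becomes 4·∫ u**3 du from 1 to 4, with antiderivative u**4.
Back in z: F(z) = exp(4*z).
Then F(log(4)) - F(0) = (256) - (1) = 255.

255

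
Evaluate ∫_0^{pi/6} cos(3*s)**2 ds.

pi/12

Use the identity cos^2(3*s) = (1 + cos(6*s))/2.
An antiderivative is F(s) = s/2 + sin(6*s)/12.
Then F(pi/6) - F(0) = (pi/12) - (0) = pi/12.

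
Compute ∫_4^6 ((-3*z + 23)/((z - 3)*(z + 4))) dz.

-5*log(5) + 2*log(3) + 10*log(2)

Factor the denominator: z**2 + z - 12 = (z + 4)(z - 3).
Partial fractions: (-3*z + 23)/((z - 3)*(z + 4)) = -5/(z + 4) + 2/(z - 3).
An antiderivative is F(z) = 2*log(z - 3) - 5*log(z + 4).
Then F(6) - F(4) = (-5*log(5) - 5*log(2) + 2*log(3)) - (-15*log(2)) = -5*log(5) + 2*log(3) + 10*log(2).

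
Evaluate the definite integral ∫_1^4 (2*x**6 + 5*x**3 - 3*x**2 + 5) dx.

138645/28

By the power rule, an antiderivative is F(x) = 2*x**7/7 + 5*x**4/4 - x**3 + 5*x.
Then F(4) - F(1) = (34700/7) - (155/28) = 138645/28.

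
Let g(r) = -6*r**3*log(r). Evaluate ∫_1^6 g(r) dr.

Integrate by parts once (u = ln r, dv = -6*r**3 dr).
An antiderivative is F(r) = -3*r**4*(4*log(r) - 1)/8.
Then F(6) - F(1) = (-1944*log(3) - 1944*log(2) + 486) - (3/8) = -1944*log(3) - 1944*log(2) + 3885/8.

-1944*log(3) - 1944*log(2) + 3885/8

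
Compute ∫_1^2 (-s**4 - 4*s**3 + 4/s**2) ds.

-96/5

By the power rule, an antiderivative is F(s) = -s**5/5 - s**4 - 4/s.
Then F(2) - F(1) = (-122/5) - (-26/5) = -96/5.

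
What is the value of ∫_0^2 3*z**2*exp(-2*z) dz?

3/4 - 39*exp(-4)/4

Integrate by parts twice (u = z^2, dv = 3*exp(-2*z) dz).
An antiderivative is F(z) = (-6*z**2 - 6*z - 3)*exp(-2*z)/4.
Then F(2) - F(0) = (-39*exp(-4)/4) - (-3/4) = 3/4 - 39*exp(-4)/4.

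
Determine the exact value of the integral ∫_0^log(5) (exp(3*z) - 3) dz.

124/3 - 3*log(5)

An antiderivative is F(z) = exp(3*z)/3 - 3*z.
Then F(log(5)) - F(0) = (125/3 - 3*log(5)) - (1/3) = 124/3 - 3*log(5).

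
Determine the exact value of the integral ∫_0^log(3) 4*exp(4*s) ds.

80

Let u = exp(s), so du = exp(s) ds. When s = 0, u = 1; when s = log(3), u = 3.
The integral becomes 4·∫ u**3 du from 1 to 3, with antiderivative u**4.
Back in s: F(s) = exp(4*s).
Then F(log(3)) - F(0) = (81) - (1) = 80.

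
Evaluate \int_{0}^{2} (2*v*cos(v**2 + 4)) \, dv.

-sin(4) + sin(8)

Let u = v**2 + 4, so du = 2*v dv. When v = 0, u = 4; when v = 2, u = 8.
The integral becomes ∫ cos(u) du from 4 to 8, with antiderivative sin(u).
Back in v: F(v) = sin(v**2 + 4).
Then F(2) - F(0) = (sin(8)) - (sin(4)) = -sin(4) + sin(8).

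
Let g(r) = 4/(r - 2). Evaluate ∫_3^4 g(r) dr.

An antiderivative is F(r) = 4*log(r - 2).
Then F(4) - F(3) = (log(16)) - (0) = log(16).

log(16)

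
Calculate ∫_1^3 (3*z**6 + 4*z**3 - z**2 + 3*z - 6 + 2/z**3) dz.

By the power rule, an antiderivative is F(z) = 3*z**7/7 + z**4 - z**3/3 + 3*z**2/2 - 6*z - 1/z**2.
Then F(3) - F(1) = (126589/126) - (-185/42) = 63572/63.

63572/63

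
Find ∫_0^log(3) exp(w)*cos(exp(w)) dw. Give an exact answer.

-sin(1) + sin(3)

Let u = exp(w), so du = exp(w) dw. When w = 0, u = 1; when w = log(3), u = 3.
The integral becomes ∫ cos(u) du from 1 to 3, with antiderivative sin(u).
Back in w: F(w) = sin(exp(w)).
Then F(log(3)) - F(0) = (sin(3)) - (sin(1)) = -sin(1) + sin(3).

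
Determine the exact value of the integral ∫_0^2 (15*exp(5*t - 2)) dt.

-(3 - 3*exp(10))*exp(-2)

Let u = 5*t - 2, so du = 5 dt. When t = 0, u = -2; when t = 2, u = 8.
The integral becomes 3·∫ exp(u) du from -2 to 8, with antiderivative 3*exp(u).
Back in t: F(t) = 3*exp(5*t - 2).
Then F(2) - F(0) = (3*exp(8)) - (3*exp(-2)) = -(3 - 3*exp(10))*exp(-2).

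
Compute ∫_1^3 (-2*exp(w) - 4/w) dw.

-2*exp(3) - 4*log(3) + 2*exp(1)

An antiderivative is F(w) = -2*exp(w) - 4*log(w).
Then F(3) - F(1) = (-2*exp(3) - log(81)) - (-2*exp(1)) = -2*exp(3) - 4*log(3) + 2*exp(1).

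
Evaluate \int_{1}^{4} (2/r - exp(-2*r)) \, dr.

(-exp(6) + 1 + 8*exp(8)*log(2))*exp(-8)/2

An antiderivative is F(r) = 2*log(r) + exp(-2*r)/2.
Then F(4) - F(1) = (exp(-8)/2 + 4*log(2)) - (exp(-2)/2) = (-exp(6) + 1 + 8*exp(8)*log(2))*exp(-8)/2.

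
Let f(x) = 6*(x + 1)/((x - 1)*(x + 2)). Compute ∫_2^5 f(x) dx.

4*log(2) + 2*log(7)

Factor the denominator: x**2 + x - 2 = (x + 2)(x - 1).
Partial fractions: 6*(x + 1)/((x - 1)*(x + 2)) = 2/(x + 2) + 4/(x - 1).
An antiderivative is F(x) = 4*log(x - 1) + 2*log(x + 2).
Then F(5) - F(2) = (2*log(7) + 8*log(2)) - (log(16)) = 4*log(2) + 2*log(7).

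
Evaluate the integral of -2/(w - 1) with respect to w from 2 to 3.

An antiderivative is F(w) = -2*log(w - 1).
Then F(3) - F(2) = (-log(4)) - (0) = -log(4).

-log(4)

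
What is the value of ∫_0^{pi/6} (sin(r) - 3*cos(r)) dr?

-sqrt(3)/2 - 1/2

An antiderivative is F(r) = -3*sin(r) - cos(r).
Then F(pi/6) - F(0) = (-3/2 - sqrt(3)/2) - (-1) = -sqrt(3)/2 - 1/2.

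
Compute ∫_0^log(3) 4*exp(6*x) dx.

Let u = exp(x), so du = exp(x) dx. When x = 0, u = 1; when x = log(3), u = 3.
The integral becomes 4·∫ u**5 du from 1 to 3, with antiderivative 2*u**6/3.
Back in x: F(x) = 2*exp(6*x)/3.
Then F(log(3)) - F(0) = (486) - (2/3) = 1456/3.

1456/3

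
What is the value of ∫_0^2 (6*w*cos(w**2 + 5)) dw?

3*sin(9) - 3*sin(5)

Let u = w**2 + 5, so du = 2*w dw. When w = 0, u = 5; when w = 2, u = 9.
The integral becomes 3·∫ cos(u) du from 5 to 9, with antiderivative 3*sin(u).
Back in w: F(w) = 3*sin(w**2 + 5).
Then F(2) - F(0) = (3*sin(9)) - (3*sin(5)) = 3*sin(9) - 3*sin(5).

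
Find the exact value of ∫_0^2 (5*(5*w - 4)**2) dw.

280/3

Let u = 5*w - 4, so du = 5 dw. When w = 0, u = -4; when w = 2, u = 6.
The integral becomes ∫ u**2 du from -4 to 6, with antiderivative u**3/3.
Back in w: F(w) = (5*w - 4)**3/3.
Then F(2) - F(0) = (72) - (-64/3) = 280/3.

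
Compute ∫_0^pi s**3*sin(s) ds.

pi*(-6 + pi**2)

Integrate by parts 3 times (u = s^3, dv = sin(s) ds).
An antiderivative is F(s) = -s**3*cos(s) + 3*s**2*sin(s) + 6*s*cos(s) - 6*sin(s).
Then F(pi) - F(0) = (pi*(-6 + pi**2)) - (0) = pi*(-6 + pi**2).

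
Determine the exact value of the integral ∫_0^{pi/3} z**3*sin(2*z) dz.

-pi/8 - 3*sqrt(3)/16 + pi**3/108 + sqrt(3)*pi**2/24

Integrate by parts 3 times (u = z^3, dv = sin(2*z) dz).
An antiderivative is F(z) = -z**3*cos(2*z)/2 + 3*z**2*sin(2*z)/4 + 3*z*cos(2*z)/4 - 3*sin(2*z)/8.
Then F(pi/3) - F(0) = (-pi/8 - 3*sqrt(3)/16 + pi**3/108 + sqrt(3)*pi**2/24) - (0) = -pi/8 - 3*sqrt(3)/16 + pi**3/108 + sqrt(3)*pi**2/24.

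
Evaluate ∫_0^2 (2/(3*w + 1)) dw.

An antiderivative is F(w) = 2*log(3*w + 1)/3.
Then F(2) - F(0) = (2*log(7)/3) - (0) = 2*log(7)/3.

2*log(7)/3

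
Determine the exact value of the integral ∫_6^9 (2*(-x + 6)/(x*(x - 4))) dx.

log(20/27)

Factor the denominator: x**2 - 4*x = x(x - 4).
Partial fractions: 2*(-x + 6)/(x*(x - 4)) = -3/x + 1/(x - 4).
An antiderivative is F(x) = -3*log(x) + log(x - 4).
Then F(9) - F(6) = (-6*log(3) + log(5)) - (-3*log(3) - 2*log(2)) = log(20/27).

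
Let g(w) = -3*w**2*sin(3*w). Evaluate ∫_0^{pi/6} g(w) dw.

2/9 - pi/9

Integrate by parts twice (u = w^2, dv = -3*sin(3*w) dw).
An antiderivative is F(w) = w**2*cos(3*w) - 2*w*sin(3*w)/3 - 2*cos(3*w)/9.
Then F(pi/6) - F(0) = (-pi/9) - (-2/9) = 2/9 - pi/9.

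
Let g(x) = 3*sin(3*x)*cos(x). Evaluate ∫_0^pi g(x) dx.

Use the identity sin(3*x)cos(x) = [sin(4*x) + sin(2*x)]/2.
An antiderivative is F(x) = -3*cos(2*x)/4 - 3*cos(4*x)/8.
Then F(pi) - F(0) = (-9/8) - (-9/8) = 0.

0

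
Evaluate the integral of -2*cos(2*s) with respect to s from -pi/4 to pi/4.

An antiderivative is F(s) = -sin(2*s).
Then F(pi/4) - F(-pi/4) = (-1) - (1) = -2.

-2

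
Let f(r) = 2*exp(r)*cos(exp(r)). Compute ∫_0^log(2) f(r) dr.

Let u = exp(r), so du = exp(r) dr. When r = 0, u = 1; when r = log(2), u = 2.
The integral becomes 2·∫ cos(u) du from 1 to 2, with antiderivative 2*sin(u).
Back in r: F(r) = 2*sin(exp(r)).
Then F(log(2)) - F(0) = (2*sin(2)) - (2*sin(1)) = -2*sin(1) + 2*sin(2).

-2*sin(1) + 2*sin(2)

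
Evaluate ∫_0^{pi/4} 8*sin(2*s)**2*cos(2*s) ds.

4/3

Let u = sin(2*s), so du = 2*cos(2*s) ds. When s = 0, u = 0; when s = pi/4, u = 1.
The integral becomes 4·∫ u**2 du from 0 to 1, with antiderivative 4*u**3/3.
Back in s: F(s) = 4*sin(2*s)**3/3.
Then F(pi/4) - F(0) = (4/3) - (0) = 4/3.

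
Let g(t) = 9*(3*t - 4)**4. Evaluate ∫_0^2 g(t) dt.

3168/5

Let u = 3*t - 4, so du = 3 dt. When t = 0, u = -4; when t = 2, u = 2.
The integral becomes 3·∫ u**4 du from -4 to 2, with antiderivative 3*u**5/5.
Back in t: F(t) = 3*(3*t - 4)**5/5.
Then F(2) - F(0) = (96/5) - (-3072/5) = 3168/5.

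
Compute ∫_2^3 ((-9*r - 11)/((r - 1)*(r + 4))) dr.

-5*log(7) + log(2) + 5*log(3)

Factor the denominator: r**2 + 3*r - 4 = (r + 4)(r - 1).
Partial fractions: (-9*r - 11)/((r - 1)*(r + 4)) = -5/(r + 4) - 4/(r - 1).
An antiderivative is F(r) = -4*log(r - 1) - 5*log(r + 4).
Then F(3) - F(2) = (-5*log(7) - 4*log(2)) - (-5*log(3) - 5*log(2)) = -5*log(7) + log(2) + 5*log(3).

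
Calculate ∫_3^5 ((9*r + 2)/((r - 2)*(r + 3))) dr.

Factor the denominator: r**2 + r - 6 = (r + 3)(r - 2).
Partial fractions: (9*r + 2)/((r - 2)*(r + 3)) = 5/(r + 3) + 4/(r - 2).
An antiderivative is F(r) = 4*log(r - 2) + 5*log(r + 3).
Then F(5) - F(3) = (4*log(3) + 15*log(2)) - (5*log(2) + 5*log(3)) = -log(3) + 10*log(2).

-log(3) + 10*log(2)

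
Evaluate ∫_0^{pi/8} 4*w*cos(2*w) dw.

Integrate by parts once (u = w, dv = 4*cos(2*w) dw).
An antiderivative is F(w) = 2*w*sin(2*w) + cos(2*w).
Then F(pi/8) - F(0) = (sqrt(2)*(pi + 4)/8) - (1) = -1 + sqrt(2)*pi/8 + sqrt(2)/2.

-1 + sqrt(2)*pi/8 + sqrt(2)/2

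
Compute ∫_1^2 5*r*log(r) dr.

Integrate by parts once (u = ln r, dv = 5*r dr).
An antiderivative is F(r) = 5*r**2*(2*log(r) - 1)/4.
Then F(2) - F(1) = (-5 + 10*log(2)) - (-5/4) = -15/4 + 10*log(2).

-15/4 + 10*log(2)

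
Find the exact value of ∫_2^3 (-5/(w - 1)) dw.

An antiderivative is F(w) = -5*log(w - 1).
Then F(3) - F(2) = (-log(32)) - (0) = -log(32).

-log(32)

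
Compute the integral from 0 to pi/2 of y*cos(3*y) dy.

-pi/6 - 1/9

Integrate by parts once (u = y, dv = cos(3*y) dy).
An antiderivative is F(y) = y*sin(3*y)/3 + cos(3*y)/9.
Then F(pi/2) - F(0) = (-pi/6) - (1/9) = -pi/6 - 1/9.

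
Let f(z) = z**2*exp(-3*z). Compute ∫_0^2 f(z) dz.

2/27 - 50*exp(-6)/27

Integrate by parts twice (u = z^2, dv = exp(-3*z) dz).
An antiderivative is F(z) = (-9*z**2 - 6*z - 2)*exp(-3*z)/27.
Then F(2) - F(0) = (-50*exp(-6)/27) - (-2/27) = 2/27 - 50*exp(-6)/27.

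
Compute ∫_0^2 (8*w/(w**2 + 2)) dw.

log(81)

Let u = w**2 + 2, so du = 2*w dw. When w = 0, u = 2; when w = 2, u = 6.
The integral becomes 4·∫ 1/u du from 2 to 6, with antiderivative 4*log(u).
Back in w: F(w) = 4*log(w**2 + 2).
Then F(2) - F(0) = (4*log(2) + 4*log(3)) - (log(16)) = log(81).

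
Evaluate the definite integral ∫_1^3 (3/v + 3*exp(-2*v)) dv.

An antiderivative is F(v) = 3*log(v) - 3*exp(-2*v)/2.
Then F(3) - F(1) = (-3*exp(-6)/2 + 3*log(3)) - (-3*exp(-2)/2) = -3*exp(-6)/2 + 3*exp(-2)/2 + 3*log(3).

-3*exp(-6)/2 + 3*exp(-2)/2 + 3*log(3)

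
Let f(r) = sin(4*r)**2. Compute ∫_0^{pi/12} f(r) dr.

-sqrt(3)/32 + pi/24

Use the identity sin^2(4*r) = (1 - cos(8*r))/2.
An antiderivative is F(r) = r/2 - sin(8*r)/16.
Then F(pi/12) - F(0) = (-sqrt(3)/32 + pi/24) - (0) = -sqrt(3)/32 + pi/24.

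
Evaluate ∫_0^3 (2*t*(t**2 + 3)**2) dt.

Let u = t**2 + 3, so du = 2*t dt. When t = 0, u = 3; when t = 3, u = 12.
The integral becomes ∫ u**2 du from 3 to 12, with antiderivative u**3/3.
Back in t: F(t) = (t**2 + 3)**3/3.
Then F(3) - F(0) = (576) - (9) = 567.

567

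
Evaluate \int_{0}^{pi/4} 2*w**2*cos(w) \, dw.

Integrate by parts twice (u = w^2, dv = 2*cos(w) dw).
An antiderivative is F(w) = 2*w**2*sin(w) + 4*w*cos(w) - 4*sin(w).
Then F(pi/4) - F(0) = (sqrt(2)*(-32 + pi**2 + 8*pi)/16) - (0) = sqrt(2)*(-32 + pi**2 + 8*pi)/16.

sqrt(2)*(-32 + pi**2 + 8*pi)/16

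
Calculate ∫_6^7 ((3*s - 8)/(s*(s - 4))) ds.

Factor the denominator: s**2 - 4*s = s(s - 4).
Partial fractions: (3*s - 8)/(s*(s - 4)) = 2/s + 1/(s - 4).
An antiderivative is F(s) = 2*log(s) + log(s - 4).
Then F(7) - F(6) = (log(3) + 2*log(7)) - (log(72)) = log(49/24).

log(49/24)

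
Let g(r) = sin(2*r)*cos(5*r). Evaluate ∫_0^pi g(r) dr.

Use the identity sin(2*r)cos(5*r) = [sin(7*r) + sin(-3*r)]/2.
An antiderivative is F(r) = cos(3*r)/6 - cos(7*r)/14.
Then F(pi) - F(0) = (-2/21) - (2/21) = -4/21.

-4/21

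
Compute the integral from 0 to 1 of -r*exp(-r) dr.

-1 + 2*exp(-1)

Integrate by parts once (u = r, dv = -exp(-r) dr).
An antiderivative is F(r) = (r + 1)*exp(-r).
Then F(1) - F(0) = (2*exp(-1)) - (1) = -1 + 2*exp(-1).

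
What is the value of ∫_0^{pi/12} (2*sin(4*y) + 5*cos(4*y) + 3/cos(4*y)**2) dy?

1/4 + 11*sqrt(3)/8

An antiderivative is F(y) = 5*sin(4*y)/4 - cos(4*y)/2 + 3*tan(4*y)/4.
Then F(pi/12) - F(0) = (-1/4 + 11*sqrt(3)/8) - (-1/2) = 1/4 + 11*sqrt(3)/8.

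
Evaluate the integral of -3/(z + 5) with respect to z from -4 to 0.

An antiderivative is F(z) = -3*log(z + 5).
Then F(0) - F(-4) = (-3*log(5)) - (0) = -3*log(5).

-3*log(5)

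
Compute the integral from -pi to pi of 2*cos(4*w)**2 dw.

Use the identity cos^2(4*w) = (1 + cos(8*w))/2.
An antiderivative is F(w) = w + sin(8*w)/8.
Then F(pi) - F(-pi) = (pi) - (-pi) = 2*pi.

2*pi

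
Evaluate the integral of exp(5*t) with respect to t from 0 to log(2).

Let u = exp(t), so du = exp(t) dt. When t = 0, u = 1; when t = log(2), u = 2.
The integral becomes ∫ u**4 du from 1 to 2, with antiderivative u**5/5.
Back in t: F(t) = exp(5*t)/5.
Then F(log(2)) - F(0) = (32/5) - (1/5) = 31/5.

31/5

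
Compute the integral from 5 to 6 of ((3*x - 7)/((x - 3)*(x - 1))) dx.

Factor the denominator: x**2 - 4*x + 3 = (x - 1)(x - 3).
Partial fractions: (3*x - 7)/((x - 3)*(x - 1)) = 2/(x - 1) + 1/(x - 3).
An antiderivative is F(x) = log(x - 3) + 2*log(x - 1).
Then F(6) - F(5) = (log(75)) - (log(32)) = log(75/32).

log(75/32)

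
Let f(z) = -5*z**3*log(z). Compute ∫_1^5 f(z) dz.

Integrate by parts once (u = ln z, dv = -5*z**3 dz).
An antiderivative is F(z) = -5*z**4*(4*log(z) - 1)/16.
Then F(5) - F(1) = (3125/16 - 3125*log(5)/4) - (5/16) = 195 - 3125*log(5)/4.

195 - 3125*log(5)/4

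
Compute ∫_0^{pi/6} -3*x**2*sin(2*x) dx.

-sqrt(3)*pi/8 + pi**2/48 + 3/8

Integrate by parts twice (u = x^2, dv = -3*sin(2*x) dx).
An antiderivative is F(x) = 3*x**2*cos(2*x)/2 - 3*x*sin(2*x)/2 - 3*cos(2*x)/4.
Then F(pi/6) - F(0) = (-sqrt(3)*pi/8 - 3/8 + pi**2/48) - (-3/4) = -sqrt(3)*pi/8 + pi**2/48 + 3/8.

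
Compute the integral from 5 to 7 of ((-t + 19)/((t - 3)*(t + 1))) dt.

Factor the denominator: t**2 - 2*t - 3 = (t + 1)(t - 3).
Partial fractions: (-t + 19)/((t - 3)*(t + 1)) = -5/(t + 1) + 4/(t - 3).
An antiderivative is F(t) = 4*log(t - 3) - 5*log(t + 1).
Then F(7) - F(5) = (-7*log(2)) - (-5*log(3) - log(2)) = -6*log(2) + 5*log(3).

-6*log(2) + 5*log(3)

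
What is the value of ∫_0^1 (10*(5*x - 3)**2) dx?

Let u = 5*x - 3, so du = 5 dx. When x = 0, u = -3; when x = 1, u = 2.
The integral becomes 2·∫ u**2 du from -3 to 2, with antiderivative 2*u**3/3.
Back in x: F(x) = 2*(5*x - 3)**3/3.
Then F(1) - F(0) = (16/3) - (-18) = 70/3.

70/3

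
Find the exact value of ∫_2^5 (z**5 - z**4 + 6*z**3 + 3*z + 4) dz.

By the power rule, an antiderivative is F(z) = z**6/6 - z**5/5 + 3*z**4/2 + 3*z**2/2 + 4*z.
Then F(5) - F(2) = (17845/6) - (634/15) = 29319/10.

29319/10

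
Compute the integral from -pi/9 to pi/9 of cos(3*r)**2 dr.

Use the identity cos^2(3*r) = (1 + cos(6*r))/2.
An antiderivative is F(r) = r/2 + sin(6*r)/12.
Then F(pi/9) - F(-pi/9) = (sqrt(3)/24 + pi/18) - (-pi/18 - sqrt(3)/24) = sqrt(3)/12 + pi/9.

sqrt(3)/12 + pi/9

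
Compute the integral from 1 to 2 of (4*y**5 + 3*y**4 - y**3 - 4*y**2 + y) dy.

By the power rule, an antiderivative is F(y) = 2*y**6/3 + 3*y**5/5 - y**4/4 - 4*y**3/3 + y**2/2.
Then F(2) - F(1) = (246/5) - (11/60) = 2941/60.

2941/60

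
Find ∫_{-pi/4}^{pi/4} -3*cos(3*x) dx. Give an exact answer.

-sqrt(2)

An antiderivative is F(x) = -sin(3*x).
Then F(pi/4) - F(-pi/4) = (-sqrt(2)/2) - (sqrt(2)/2) = -sqrt(2).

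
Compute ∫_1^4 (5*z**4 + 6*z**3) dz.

By the power rule, an antiderivative is F(z) = z**5 + 3*z**4/2.
Then F(4) - F(1) = (1408) - (5/2) = 2811/2.

2811/2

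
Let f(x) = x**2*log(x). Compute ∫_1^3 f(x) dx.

-26/9 + 9*log(3)

Integrate by parts once (u = ln x, dv = x**2 dx).
An antiderivative is F(x) = x**3*(3*log(x) - 1)/9.
Then F(3) - F(1) = (-3 + 9*log(3)) - (-1/9) = -26/9 + 9*log(3).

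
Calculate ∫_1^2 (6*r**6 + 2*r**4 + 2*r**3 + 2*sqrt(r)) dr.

By the power rule, an antiderivative is F(r) = 6*r**7/7 + 2*r**5/5 + r**4/2 + 4*r**(3/2)/3.
Then F(2) - F(1) = (8*sqrt(2)/3 + 4568/35) - (649/210) = 8*sqrt(2)/3 + 26759/210.

8*sqrt(2)/3 + 26759/210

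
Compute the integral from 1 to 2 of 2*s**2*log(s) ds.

Integrate by parts once (u = ln s, dv = 2*s**2 ds).
An antiderivative is F(s) = 2*s**3*(3*log(s) - 1)/9.
Then F(2) - F(1) = (-16/9 + 16*log(2)/3) - (-2/9) = -14/9 + 16*log(2)/3.

-14/9 + 16*log(2)/3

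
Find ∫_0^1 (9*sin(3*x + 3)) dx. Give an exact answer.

Let u = 3*x + 3, so du = 3 dx. When x = 0, u = 3; when x = 1, u = 6.
The integral becomes 3·∫ sin(u) du from 3 to 6, with antiderivative -3*cos(u).
Back in x: F(x) = -3*cos(3*x + 3).
Then F(1) - F(0) = (-3*cos(6)) - (-3*cos(3)) = 3*cos(3) - 3*cos(6).

3*cos(3) - 3*cos(6)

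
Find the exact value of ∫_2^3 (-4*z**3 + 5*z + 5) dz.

By the power rule, an antiderivative is F(z) = -z**4 + 5*z**2/2 + 5*z.
Then F(3) - F(2) = (-87/2) - (4) = -95/2.

-95/2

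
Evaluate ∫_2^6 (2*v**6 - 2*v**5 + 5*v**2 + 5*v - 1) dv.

453860/7

By the power rule, an antiderivative is F(v) = 2*v**7/7 - v**6/3 + 5*v**3/3 + 5*v**2/2 - v.
Then F(6) - F(2) = (454116/7) - (256/7) = 453860/7.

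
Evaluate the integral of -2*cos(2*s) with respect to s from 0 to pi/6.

An antiderivative is F(s) = -sin(2*s).
Then F(pi/6) - F(0) = (-sqrt(3)/2) - (0) = -sqrt(3)/2.

-sqrt(3)/2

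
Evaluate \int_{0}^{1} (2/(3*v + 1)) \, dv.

An antiderivative is F(v) = 2*log(3*v + 1)/3.
Then F(1) - F(0) = (4*log(2)/3) - (0) = 4*log(2)/3.

4*log(2)/3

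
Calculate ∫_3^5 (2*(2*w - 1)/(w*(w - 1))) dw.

Factor the denominator: w**2 - w = w(w - 1).
Partial fractions: 2*(2*w - 1)/(w*(w - 1)) = 2/w + 2/(w - 1).
An antiderivative is F(w) = 2*log(w) + 2*log(w - 1).
Then F(5) - F(3) = (4*log(2) + 2*log(5)) - (log(36)) = log(100/9).

log(100/9)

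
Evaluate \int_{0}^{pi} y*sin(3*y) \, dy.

Integrate by parts once (u = y, dv = sin(3*y) dy).
An antiderivative is F(y) = -y*cos(3*y)/3 + sin(3*y)/9.
Then F(pi) - F(0) = (pi/3) - (0) = pi/3.

pi/3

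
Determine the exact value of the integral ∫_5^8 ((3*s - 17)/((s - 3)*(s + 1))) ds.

-2*log(5) - 3*log(2) + 5*log(3)

Factor the denominator: s**2 - 2*s - 3 = (s + 1)(s - 3).
Partial fractions: (3*s - 17)/((s - 3)*(s + 1)) = 5/(s + 1) - 2/(s - 3).
An antiderivative is F(s) = -2*log(s - 3) + 5*log(s + 1).
Then F(8) - F(5) = (-2*log(5) + 10*log(3)) - (3*log(2) + 5*log(3)) = -2*log(5) - 3*log(2) + 5*log(3).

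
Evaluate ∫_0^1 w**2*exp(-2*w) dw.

(-5 + exp(2))*exp(-2)/4

Integrate by parts twice (u = w^2, dv = exp(-2*w) dw).
An antiderivative is F(w) = (-2*w**2 - 2*w - 1)*exp(-2*w)/4.
Then F(1) - F(0) = (-5*exp(-2)/4) - (-1/4) = (-5 + exp(2))*exp(-2)/4.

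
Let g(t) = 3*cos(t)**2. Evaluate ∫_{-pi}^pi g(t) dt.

3*pi

Use the identity cos^2(t) = (1 + cos(2*t))/2.
An antiderivative is F(t) = 3*t/2 + 3*sin(2*t)/4.
Then F(pi) - F(-pi) = (3*pi/2) - (-3*pi/2) = 3*pi.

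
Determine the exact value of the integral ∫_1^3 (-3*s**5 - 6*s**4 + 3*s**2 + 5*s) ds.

By the power rule, an antiderivative is F(s) = -s**6/2 - 6*s**5/5 + s**3 + 5*s**2/2.
Then F(3) - F(1) = (-3033/5) - (9/5) = -3042/5.

-3042/5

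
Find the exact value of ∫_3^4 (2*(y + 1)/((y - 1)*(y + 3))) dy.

Factor the denominator: y**2 + 2*y - 3 = (y + 3)(y - 1).
Partial fractions: 2*(y + 1)/((y - 1)*(y + 3)) = 1/(y + 3) + 1/(y - 1).
An antiderivative is F(y) = log(y - 1) + log(y + 3).
Then F(4) - F(3) = (log(21)) - (log(12)) = log(7/4).

log(7/4)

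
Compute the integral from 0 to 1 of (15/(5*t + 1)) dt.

3*log(2) + 3*log(3)

Let u = 5*t + 1, so du = 5 dt. When t = 0, u = 1; when t = 1, u = 6.
The integral becomes 3·∫ 1/u du from 1 to 6, with antiderivative 3*log(u).
Back in t: F(t) = 3*log(5*t + 1).
Then F(1) - F(0) = (3*log(2) + 3*log(3)) - (0) = 3*log(2) + 3*log(3).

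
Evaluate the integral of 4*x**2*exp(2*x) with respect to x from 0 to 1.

-1 + exp(2)

Integrate by parts twice (u = x^2, dv = 4*exp(2*x) dx).
An antiderivative is F(x) = (2*x**2 - 2*x + 1)*exp(2*x).
Then F(1) - F(0) = (exp(2)) - (1) = -1 + exp(2).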